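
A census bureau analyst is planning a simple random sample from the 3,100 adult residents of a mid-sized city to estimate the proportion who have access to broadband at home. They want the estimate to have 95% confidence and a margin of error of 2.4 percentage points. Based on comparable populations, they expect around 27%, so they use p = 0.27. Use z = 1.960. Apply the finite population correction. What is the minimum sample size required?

924

Unadjusted: n₀ = 1.960² × 0.27 × 0.73 / 0.024² ≈ 1314.55, so n₀ = 1315.
Finite population correction with N = 3,100: n = n₀ / (1 + (n₀−1)/N) = 1315 / (1 + 1314/3100) = 1315 / 1.4239 ≈ 923.54.
Rounding up, n = 924.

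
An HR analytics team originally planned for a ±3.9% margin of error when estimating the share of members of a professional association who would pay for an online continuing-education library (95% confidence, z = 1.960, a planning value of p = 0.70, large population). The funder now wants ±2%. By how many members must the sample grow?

1486

At ±3.9%: n = 1.960² × 0.2100 / 0.039² ≈ 530.40 → 531.
At ±2%: n = 1.960² × 0.2100 / 0.020² ≈ 2016.84 → 2017.
Additional respondents: 2017 − 531 = 1486.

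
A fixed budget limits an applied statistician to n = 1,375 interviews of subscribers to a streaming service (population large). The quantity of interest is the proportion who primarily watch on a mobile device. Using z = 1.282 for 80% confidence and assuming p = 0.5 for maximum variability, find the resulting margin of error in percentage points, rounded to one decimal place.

SE(p̂) = √[p(1−p)/n] = √[0.2500/1375] = 0.01348.
E = z × SE = 1.282 × 0.01348 = 0.01729, or 1.7 percentage points.

1.7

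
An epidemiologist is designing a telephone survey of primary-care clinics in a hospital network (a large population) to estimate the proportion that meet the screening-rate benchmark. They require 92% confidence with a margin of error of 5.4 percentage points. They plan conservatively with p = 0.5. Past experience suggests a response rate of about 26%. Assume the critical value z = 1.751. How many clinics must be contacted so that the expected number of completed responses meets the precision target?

1012

Completed interviews needed: n₀ = 1.751² × 0.2500 / 0.054² ≈ 262.86 → 263.
At a 26% response rate, contacts needed = 263 / 0.26 ≈ 1011.54 → 1012.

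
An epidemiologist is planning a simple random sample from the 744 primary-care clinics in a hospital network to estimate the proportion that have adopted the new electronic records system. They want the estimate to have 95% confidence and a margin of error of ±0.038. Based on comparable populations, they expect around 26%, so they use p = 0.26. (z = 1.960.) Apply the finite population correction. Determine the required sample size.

304

Unadjusted: n₀ = 1.960² × 0.26 × 0.74 / 0.038² ≈ 511.86, so n₀ = 512.
Finite population correction with N = 744: n = n₀ / (1 + (n₀−1)/N) = 512 / (1 + 511/744) = 512 / 1.6868 ≈ 303.53.
Rounding up, n = 304.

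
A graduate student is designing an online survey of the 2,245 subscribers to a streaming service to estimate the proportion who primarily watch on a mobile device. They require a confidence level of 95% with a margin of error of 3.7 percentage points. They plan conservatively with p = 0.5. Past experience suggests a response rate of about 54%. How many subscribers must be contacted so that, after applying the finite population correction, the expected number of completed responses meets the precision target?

991

For 95% confidence, z = 1.960.
Completed interviews needed (unadjusted): n₀ = 1.960² × 0.2500 / 0.037² ≈ 701.53 → 702.
FPC for N = 2,245: n = 702 / (1 + 701/2245) = 702 / 1.3122 ≈ 534.96 → 535.
At a 54% response rate, contacts needed = 535 / 0.54 ≈ 990.74 → 991.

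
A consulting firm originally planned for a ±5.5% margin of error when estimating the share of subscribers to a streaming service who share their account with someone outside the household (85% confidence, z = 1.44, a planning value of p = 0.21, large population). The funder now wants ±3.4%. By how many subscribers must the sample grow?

184

At ±5.5%: n = 1.44² × 0.1659 / 0.055² ≈ 113.72 → 114.
At ±3.4%: n = 1.44² × 0.1659 / 0.034² ≈ 297.59 → 298.
Additional respondents: 298 − 114 = 184.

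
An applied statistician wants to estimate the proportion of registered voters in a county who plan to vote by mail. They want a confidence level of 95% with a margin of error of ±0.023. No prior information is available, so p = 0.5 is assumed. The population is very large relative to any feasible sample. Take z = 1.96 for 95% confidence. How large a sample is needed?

1816

With p = 0.5, p(1−p) = 0.25.
n = z²·p(1−p)/E² = 1.96² × 0.2500 / 0.023² = 3.8416 × 0.2500 / 0.000529 ≈ 1815.50.
Rounding up gives n = 1816.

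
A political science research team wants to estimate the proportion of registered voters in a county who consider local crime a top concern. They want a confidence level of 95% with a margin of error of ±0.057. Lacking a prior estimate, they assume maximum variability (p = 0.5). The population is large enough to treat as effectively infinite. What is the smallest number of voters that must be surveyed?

For 95% confidence, z = 1.96.
With p = 0.5, p(1−p) = 0.25.
n = z²·p(1−p)/E² = 1.96² × 0.2500 / 0.057² = 3.8416 × 0.2500 / 0.003249 ≈ 295.60.
Rounding up gives n = 296.

296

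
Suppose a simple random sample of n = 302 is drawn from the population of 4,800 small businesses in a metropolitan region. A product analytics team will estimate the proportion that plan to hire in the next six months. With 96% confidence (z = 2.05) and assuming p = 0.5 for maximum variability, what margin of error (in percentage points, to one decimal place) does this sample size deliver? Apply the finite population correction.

5.7

Finite-population factor: (N−n)/(N−1) = (4800−302)/(4800−1) = 0.9373.
SE(p̂) = √[p(1−p)/n · (N−n)/(N−1)] = √[0.2500/302 × 0.9373] = 0.02785.
E = z × SE = 2.05 × 0.02785 = 0.05710 ≈ 5.7 percentage points.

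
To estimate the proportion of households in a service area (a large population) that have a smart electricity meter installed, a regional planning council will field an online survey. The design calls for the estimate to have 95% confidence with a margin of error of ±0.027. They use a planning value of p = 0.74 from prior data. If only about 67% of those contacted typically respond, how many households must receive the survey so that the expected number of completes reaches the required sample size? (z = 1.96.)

Completed interviews needed: n₀ = 1.96² × 0.1924 / 0.027² ≈ 1013.89 → 1014.
At a 67% response rate, contacts needed = 1014 / 0.67 ≈ 1513.43 → 1514.

1514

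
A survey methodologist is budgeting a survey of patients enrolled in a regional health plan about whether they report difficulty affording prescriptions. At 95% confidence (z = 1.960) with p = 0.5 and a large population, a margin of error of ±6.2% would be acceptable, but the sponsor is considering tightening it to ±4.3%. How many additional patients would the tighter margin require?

At ±6.2%: n = 1.960² × 0.2500 / 0.062² ≈ 249.84 → 250.
At ±4.3%: n = 1.960² × 0.2500 / 0.043² ≈ 519.42 → 520.
Additional respondents: 520 − 250 = 270.

270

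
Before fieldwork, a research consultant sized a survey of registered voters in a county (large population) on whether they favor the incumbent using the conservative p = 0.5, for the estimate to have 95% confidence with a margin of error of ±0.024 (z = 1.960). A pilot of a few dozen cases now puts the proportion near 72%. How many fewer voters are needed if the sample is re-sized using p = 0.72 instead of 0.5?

Conservative (p = 0.5): n = 1.960² × 0.25 / 0.024² ≈ 1667.36 → 1668.
Using p = 0.72: p(1−p) = 0.2016, so n = 1.960² × 0.2016 / 0.024² ≈ 1344.56 → 1345.
Reduction: 1668 − 1345 = 323.

323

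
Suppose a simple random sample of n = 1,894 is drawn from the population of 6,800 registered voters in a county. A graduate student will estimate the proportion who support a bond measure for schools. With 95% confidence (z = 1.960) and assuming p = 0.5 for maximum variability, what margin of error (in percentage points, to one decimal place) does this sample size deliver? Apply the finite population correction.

1.9

Finite-population factor: (N−n)/(N−1) = (6800−1894)/(6800−1) = 0.7216.
SE(p̂) = √[p(1−p)/n · (N−n)/(N−1)] = √[0.2500/1894 × 0.7216] = 0.00976.
E = z × SE = 1.960 × 0.00976 = 0.01913 ≈ 1.9 percentage points.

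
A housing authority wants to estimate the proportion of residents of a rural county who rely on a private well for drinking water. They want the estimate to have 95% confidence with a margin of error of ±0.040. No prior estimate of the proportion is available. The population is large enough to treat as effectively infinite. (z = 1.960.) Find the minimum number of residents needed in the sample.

601

With no prior estimate, use p = 0.5, giving p(1−p) = 0.25.
n = z²·p(1−p)/E² = 1.960² × 0.2500 / 0.040² = 3.8416 × 0.2500 / 0.001600 ≈ 600.25.
Rounding up gives n = 601.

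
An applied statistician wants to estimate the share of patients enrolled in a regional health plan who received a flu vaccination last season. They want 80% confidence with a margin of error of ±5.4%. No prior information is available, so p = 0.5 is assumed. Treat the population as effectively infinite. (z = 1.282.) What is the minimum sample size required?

141

With p = 0.5, p(1−p) = 0.25.
n = z²·p(1−p)/E² = 1.282² × 0.2500 / 0.054² = 1.6435 × 0.2500 / 0.002916 ≈ 140.91.
Rounding up gives n = 141.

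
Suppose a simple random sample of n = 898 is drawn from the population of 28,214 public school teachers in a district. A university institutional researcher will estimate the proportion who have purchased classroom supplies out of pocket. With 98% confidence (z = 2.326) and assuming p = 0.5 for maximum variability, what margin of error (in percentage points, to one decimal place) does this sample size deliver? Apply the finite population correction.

3.8

Finite-population factor: (N−n)/(N−1) = (28214−898)/(28214−1) = 0.9682.
SE(p̂) = √[p(1−p)/n · (N−n)/(N−1)] = √[0.2500/898 × 0.9682] = 0.01642.
E = z × SE = 2.326 × 0.01642 = 0.03819 ≈ 3.8 percentage points.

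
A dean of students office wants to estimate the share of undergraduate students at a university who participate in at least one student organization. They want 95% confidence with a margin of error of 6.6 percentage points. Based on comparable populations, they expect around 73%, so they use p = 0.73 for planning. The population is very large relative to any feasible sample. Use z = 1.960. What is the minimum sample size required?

With p = 0.73, p(1−p) = 0.1971.
n = z²·p(1−p)/E² = 1.960² × 0.1971 / 0.066² = 3.8416 × 0.1971 / 0.004356 ≈ 173.82.
Rounding up gives n = 174.

174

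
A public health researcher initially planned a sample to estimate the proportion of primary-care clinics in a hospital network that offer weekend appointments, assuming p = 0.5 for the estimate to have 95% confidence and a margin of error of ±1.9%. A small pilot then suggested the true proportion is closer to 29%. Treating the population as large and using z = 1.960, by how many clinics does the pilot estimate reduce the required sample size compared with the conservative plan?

469

Conservative (p = 0.5): n = 1.960² × 0.25 / 0.019² ≈ 2660.39 → 2661.
Using p = 0.29: p(1−p) = 0.2059, so n = 1.960² × 0.2059 / 0.019² ≈ 2191.10 → 2192.
Reduction: 2661 − 2192 = 469.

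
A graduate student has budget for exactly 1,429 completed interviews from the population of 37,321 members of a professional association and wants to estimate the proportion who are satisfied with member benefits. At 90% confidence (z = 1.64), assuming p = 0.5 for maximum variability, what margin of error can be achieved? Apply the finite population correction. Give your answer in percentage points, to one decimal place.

2.1

Finite-population factor: (N−n)/(N−1) = (37321−1429)/(37321−1) = 0.9617.
SE(p̂) = √[p(1−p)/n · (N−n)/(N−1)] = √[0.2500/1429 × 0.9617] = 0.01297.
E = z × SE = 1.64 × 0.01297 = 0.02127 ≈ 2.1 percentage points.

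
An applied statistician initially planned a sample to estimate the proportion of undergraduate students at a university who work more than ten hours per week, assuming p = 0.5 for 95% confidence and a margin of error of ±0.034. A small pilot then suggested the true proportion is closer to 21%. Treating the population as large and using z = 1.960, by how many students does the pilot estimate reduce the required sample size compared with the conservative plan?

Conservative (p = 0.5): n = 1.960² × 0.25 / 0.034² ≈ 830.80 → 831.
Using p = 0.21: p(1−p) = 0.1659, so n = 1.960² × 0.1659 / 0.034² ≈ 551.32 → 552.
Reduction: 831 − 552 = 279.

279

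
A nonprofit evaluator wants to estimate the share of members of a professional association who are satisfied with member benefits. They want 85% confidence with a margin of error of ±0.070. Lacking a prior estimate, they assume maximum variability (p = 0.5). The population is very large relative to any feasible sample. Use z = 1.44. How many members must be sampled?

106

With p = 0.5, p(1−p) = 0.25.
n = z²·p(1−p)/E² = 1.44² × 0.2500 / 0.070² = 2.0736 × 0.2500 / 0.004900 ≈ 105.80.
Rounding up gives n = 106.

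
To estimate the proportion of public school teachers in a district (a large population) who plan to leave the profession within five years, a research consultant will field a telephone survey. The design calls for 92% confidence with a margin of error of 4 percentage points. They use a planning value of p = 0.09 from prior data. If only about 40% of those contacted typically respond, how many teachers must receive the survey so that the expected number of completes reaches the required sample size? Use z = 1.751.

Completed interviews needed: n₀ = 1.751² × 0.0819 / 0.040² ≈ 156.94 → 157.
At a 40% response rate, contacts needed = 157 / 0.40 ≈ 392.50 → 393.

393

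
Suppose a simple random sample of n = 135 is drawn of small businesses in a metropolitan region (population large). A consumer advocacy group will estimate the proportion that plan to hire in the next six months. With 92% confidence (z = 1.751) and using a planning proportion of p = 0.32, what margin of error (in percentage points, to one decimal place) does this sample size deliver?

7.0

SE(p̂) = √[p(1−p)/n] = √[0.2176/135] = 0.04015.
E = z × SE = 1.751 × 0.04015 = 0.07030, or 7.0 percentage points.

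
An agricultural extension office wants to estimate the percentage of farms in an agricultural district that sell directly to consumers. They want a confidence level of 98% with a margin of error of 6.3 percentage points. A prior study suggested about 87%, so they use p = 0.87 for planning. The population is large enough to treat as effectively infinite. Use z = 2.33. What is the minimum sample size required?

155

With p = 0.87, p(1−p) = 0.1131.
n = z²·p(1−p)/E² = 2.33² × 0.1131 / 0.063² = 5.4289 × 0.1131 / 0.003969 ≈ 154.70.
Rounding up gives n = 155.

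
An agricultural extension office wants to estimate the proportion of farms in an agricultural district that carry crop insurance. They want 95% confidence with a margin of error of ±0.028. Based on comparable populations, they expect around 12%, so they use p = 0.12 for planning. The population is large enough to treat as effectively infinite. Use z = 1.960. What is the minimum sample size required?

With p = 0.12, p(1−p) = 0.1056.
n = z²·p(1−p)/E² = 1.960² × 0.1056 / 0.028² = 3.8416 × 0.1056 / 0.000784 ≈ 517.44.
Rounding up gives n = 518.

518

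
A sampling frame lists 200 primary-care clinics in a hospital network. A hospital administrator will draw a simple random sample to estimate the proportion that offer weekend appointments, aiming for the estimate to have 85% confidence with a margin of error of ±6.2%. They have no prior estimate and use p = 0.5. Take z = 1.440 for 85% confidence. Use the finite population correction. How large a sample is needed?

81

Unadjusted: n₀ = 1.440² × 0.50 × 0.50 / 0.062² ≈ 134.86, so n₀ = 135.
Finite population correction with N = 200: n = n₀ / (1 + (n₀−1)/N) = 135 / (1 + 134/200) = 135 / 1.6700 ≈ 80.84.
Rounding up, n = 81.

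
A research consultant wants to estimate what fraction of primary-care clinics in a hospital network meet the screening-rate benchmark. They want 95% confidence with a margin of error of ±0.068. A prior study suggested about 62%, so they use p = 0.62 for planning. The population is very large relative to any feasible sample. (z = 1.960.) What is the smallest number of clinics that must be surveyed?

With p = 0.62, p(1−p) = 0.2356.
n = z²·p(1−p)/E² = 1.960² × 0.2356 / 0.068² = 3.8416 × 0.2356 / 0.004624 ≈ 195.74.
Rounding up gives n = 196.

196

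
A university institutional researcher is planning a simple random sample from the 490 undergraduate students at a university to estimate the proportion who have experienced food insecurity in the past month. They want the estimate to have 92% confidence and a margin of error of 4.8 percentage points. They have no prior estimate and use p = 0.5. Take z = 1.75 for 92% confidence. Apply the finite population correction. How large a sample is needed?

Unadjusted: n₀ = 1.75² × 0.50 × 0.50 / 0.048² ≈ 332.30, so n₀ = 333.
Finite population correction with N = 490: n = n₀ / (1 + (n₀−1)/N) = 333 / (1 + 332/490) = 333 / 1.6776 ≈ 198.50.
Rounding up, n = 199.

199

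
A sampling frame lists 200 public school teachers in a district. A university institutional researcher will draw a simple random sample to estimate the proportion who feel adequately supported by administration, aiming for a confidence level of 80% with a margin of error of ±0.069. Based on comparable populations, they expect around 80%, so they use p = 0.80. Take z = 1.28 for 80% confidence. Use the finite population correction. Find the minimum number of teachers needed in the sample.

Unadjusted: n₀ = 1.28² × 0.80 × 0.20 / 0.069² ≈ 55.06, so n₀ = 56.
Finite population correction with N = 200: n = n₀ / (1 + (n₀−1)/N) = 56 / (1 + 55/200) = 56 / 1.2750 ≈ 43.92.
Rounding up, n = 44.

44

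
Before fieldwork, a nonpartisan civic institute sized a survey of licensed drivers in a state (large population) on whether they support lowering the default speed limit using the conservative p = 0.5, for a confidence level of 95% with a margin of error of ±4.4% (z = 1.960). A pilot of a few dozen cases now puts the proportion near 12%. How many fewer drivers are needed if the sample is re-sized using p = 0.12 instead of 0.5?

287

Conservative (p = 0.5): n = 1.960² × 0.25 / 0.044² ≈ 496.07 → 497.
Using p = 0.12: p(1−p) = 0.1056, so n = 1.960² × 0.1056 / 0.044² ≈ 209.54 → 210.
Reduction: 497 − 210 = 287.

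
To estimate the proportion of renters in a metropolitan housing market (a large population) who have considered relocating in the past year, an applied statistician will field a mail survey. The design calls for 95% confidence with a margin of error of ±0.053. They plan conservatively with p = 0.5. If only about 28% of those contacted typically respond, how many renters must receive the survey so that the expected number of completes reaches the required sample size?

1222

For 95% confidence, z = 1.960.
Completed interviews needed: n₀ = 1.960² × 0.2500 / 0.053² ≈ 341.90 → 342.
At a 28% response rate, contacts needed = 342 / 0.28 ≈ 1221.43 → 1222.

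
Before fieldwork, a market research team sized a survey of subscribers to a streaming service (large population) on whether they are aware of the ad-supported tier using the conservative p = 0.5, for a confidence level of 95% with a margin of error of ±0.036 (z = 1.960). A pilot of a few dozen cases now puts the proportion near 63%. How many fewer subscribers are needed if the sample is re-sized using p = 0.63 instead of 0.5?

Conservative (p = 0.5): n = 1.960² × 0.25 / 0.036² ≈ 741.05 → 742.
Using p = 0.63: p(1−p) = 0.2331, so n = 1.960² × 0.2331 / 0.036² ≈ 690.95 → 691.
Reduction: 742 − 691 = 51.

51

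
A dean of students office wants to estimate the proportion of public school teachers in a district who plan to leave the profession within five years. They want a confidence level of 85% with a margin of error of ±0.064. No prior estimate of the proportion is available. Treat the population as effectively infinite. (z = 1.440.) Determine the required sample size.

127

With no prior estimate, use p = 0.5, giving p(1−p) = 0.25.
n = z²·p(1−p)/E² = 1.440² × 0.2500 / 0.064² = 2.0736 × 0.2500 / 0.004096 ≈ 126.56.
Rounding up gives n = 127.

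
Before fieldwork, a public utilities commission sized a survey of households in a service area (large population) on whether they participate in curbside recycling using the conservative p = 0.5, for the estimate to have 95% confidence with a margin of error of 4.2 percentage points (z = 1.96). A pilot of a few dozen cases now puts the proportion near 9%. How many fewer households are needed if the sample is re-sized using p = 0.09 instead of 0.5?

Conservative (p = 0.5): n = 1.96² × 0.25 / 0.042² ≈ 544.44 → 545.
Using p = 0.09: p(1−p) = 0.0819, so n = 1.96² × 0.0819 / 0.042² ≈ 178.36 → 179.
Reduction: 545 − 179 = 366.

366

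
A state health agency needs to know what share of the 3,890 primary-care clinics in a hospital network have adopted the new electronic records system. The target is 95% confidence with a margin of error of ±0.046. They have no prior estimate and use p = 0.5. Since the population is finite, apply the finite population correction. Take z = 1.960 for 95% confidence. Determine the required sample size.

407

Unadjusted: n₀ = 1.960² × 0.50 × 0.50 / 0.046² ≈ 453.88, so n₀ = 454.
Finite population correction with N = 3,890: n = n₀ / (1 + (n₀−1)/N) = 454 / (1 + 453/3890) = 454 / 1.1165 ≈ 406.65.
Rounding up, n = 407.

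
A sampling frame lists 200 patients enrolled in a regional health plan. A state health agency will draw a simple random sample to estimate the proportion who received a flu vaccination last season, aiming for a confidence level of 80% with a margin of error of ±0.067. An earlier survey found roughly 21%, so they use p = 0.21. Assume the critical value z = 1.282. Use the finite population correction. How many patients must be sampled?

Unadjusted: n₀ = 1.282² × 0.21 × 0.79 / 0.067² ≈ 60.74, so n₀ = 61.
Finite population correction with N = 200: n = n₀ / (1 + (n₀−1)/N) = 61 / (1 + 60/200) = 61 / 1.3000 ≈ 46.92.
Rounding up, n = 47.

47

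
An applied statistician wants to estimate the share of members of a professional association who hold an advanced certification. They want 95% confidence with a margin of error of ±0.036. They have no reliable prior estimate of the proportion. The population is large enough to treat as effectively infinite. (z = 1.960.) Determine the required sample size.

742

With no prior estimate, use p = 0.5, giving p(1−p) = 0.25.
n = z²·p(1−p)/E² = 1.960² × 0.2500 / 0.036² = 3.8416 × 0.2500 / 0.001296 ≈ 741.05.
Rounding up gives n = 742.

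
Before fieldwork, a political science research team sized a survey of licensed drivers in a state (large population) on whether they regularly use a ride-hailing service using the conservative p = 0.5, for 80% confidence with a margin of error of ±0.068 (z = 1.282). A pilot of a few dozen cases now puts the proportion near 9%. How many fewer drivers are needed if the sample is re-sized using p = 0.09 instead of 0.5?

59

Conservative (p = 0.5): n = 1.282² × 0.25 / 0.068² ≈ 88.86 → 89.
Using p = 0.09: p(1−p) = 0.0819, so n = 1.282² × 0.0819 / 0.068² ≈ 29.11 → 30.
Reduction: 89 − 30 = 59.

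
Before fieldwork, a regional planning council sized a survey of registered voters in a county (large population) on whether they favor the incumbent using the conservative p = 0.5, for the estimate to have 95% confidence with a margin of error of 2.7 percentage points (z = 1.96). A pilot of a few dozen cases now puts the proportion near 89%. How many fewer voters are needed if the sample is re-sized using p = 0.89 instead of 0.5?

802

Conservative (p = 0.5): n = 1.96² × 0.25 / 0.027² ≈ 1317.42 → 1318.
Using p = 0.89: p(1−p) = 0.0979, so n = 1.96² × 0.0979 / 0.027² ≈ 515.90 → 516.
Reduction: 1318 − 516 = 802.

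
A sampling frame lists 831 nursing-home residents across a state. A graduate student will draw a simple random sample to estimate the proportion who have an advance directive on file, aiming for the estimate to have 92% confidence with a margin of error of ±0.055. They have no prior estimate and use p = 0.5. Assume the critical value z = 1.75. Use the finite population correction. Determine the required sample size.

Unadjusted: n₀ = 1.75² × 0.50 × 0.50 / 0.055² ≈ 253.10, so n₀ = 254.
Finite population correction with N = 831: n = n₀ / (1 + (n₀−1)/N) = 254 / (1 + 253/831) = 254 / 1.3045 ≈ 194.72.
Rounding up, n = 195.

195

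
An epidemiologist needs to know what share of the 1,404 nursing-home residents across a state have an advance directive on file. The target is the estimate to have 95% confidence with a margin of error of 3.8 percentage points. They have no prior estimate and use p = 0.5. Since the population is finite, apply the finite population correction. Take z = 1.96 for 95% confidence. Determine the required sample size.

452

Unadjusted: n₀ = 1.96² × 0.50 × 0.50 / 0.038² ≈ 665.10, so n₀ = 666.
Finite population correction with N = 1,404: n = n₀ / (1 + (n₀−1)/N) = 666 / (1 + 665/1404) = 666 / 1.4736 ≈ 451.94.
Rounding up, n = 452.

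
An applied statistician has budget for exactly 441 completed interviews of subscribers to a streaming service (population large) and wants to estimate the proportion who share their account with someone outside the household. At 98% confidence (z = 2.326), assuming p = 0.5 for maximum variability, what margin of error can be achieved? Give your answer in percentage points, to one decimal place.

SE(p̂) = √[p(1−p)/n] = √[0.2500/441] = 0.02381.
E = z × SE = 2.326 × 0.02381 = 0.05538, or 5.5 percentage points.

5.5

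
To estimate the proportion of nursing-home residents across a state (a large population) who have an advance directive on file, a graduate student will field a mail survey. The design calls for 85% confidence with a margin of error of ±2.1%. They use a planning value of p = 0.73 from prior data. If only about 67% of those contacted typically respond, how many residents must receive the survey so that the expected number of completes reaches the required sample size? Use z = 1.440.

Completed interviews needed: n₀ = 1.440² × 0.1971 / 0.021² ≈ 926.77 → 927.
At a 67% response rate, contacts needed = 927 / 0.67 ≈ 1383.58 → 1384.

1384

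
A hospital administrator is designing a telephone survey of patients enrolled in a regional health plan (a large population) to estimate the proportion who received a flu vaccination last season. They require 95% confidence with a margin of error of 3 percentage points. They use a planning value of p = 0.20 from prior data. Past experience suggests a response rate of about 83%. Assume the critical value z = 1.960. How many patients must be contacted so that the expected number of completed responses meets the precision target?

823

Completed interviews needed: n₀ = 1.960² × 0.1600 / 0.030² ≈ 682.95 → 683.
At an 83% response rate, contacts needed = 683 / 0.83 ≈ 822.89 → 823.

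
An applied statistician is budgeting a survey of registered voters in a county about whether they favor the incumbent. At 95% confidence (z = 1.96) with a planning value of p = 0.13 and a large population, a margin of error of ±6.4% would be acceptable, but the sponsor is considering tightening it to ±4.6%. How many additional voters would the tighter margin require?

99

At ±6.4%: n = 1.96² × 0.1131 / 0.064² ≈ 106.08 → 107.
At ±4.6%: n = 1.96² × 0.1131 / 0.046² ≈ 205.33 → 206.
Additional respondents: 206 − 107 = 99.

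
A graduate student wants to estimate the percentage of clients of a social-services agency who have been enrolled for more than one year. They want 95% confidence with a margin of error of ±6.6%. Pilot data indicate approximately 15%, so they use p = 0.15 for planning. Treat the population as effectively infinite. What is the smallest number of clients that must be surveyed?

For 95% confidence, z = 1.960.
With p = 0.15, p(1−p) = 0.1275.
n = z²·p(1−p)/E² = 1.960² × 0.1275 / 0.066² = 3.8416 × 0.1275 / 0.004356 ≈ 112.44.
Rounding up gives n = 113.

113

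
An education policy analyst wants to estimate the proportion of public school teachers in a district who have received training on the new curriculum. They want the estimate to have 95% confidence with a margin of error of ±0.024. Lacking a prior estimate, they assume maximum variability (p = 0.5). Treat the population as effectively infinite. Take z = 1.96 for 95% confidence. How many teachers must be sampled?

1668

With p = 0.5, p(1−p) = 0.25.
n = z²·p(1−p)/E² = 1.96² × 0.2500 / 0.024² = 3.8416 × 0.2500 / 0.000576 ≈ 1667.36.
Rounding up gives n = 1668.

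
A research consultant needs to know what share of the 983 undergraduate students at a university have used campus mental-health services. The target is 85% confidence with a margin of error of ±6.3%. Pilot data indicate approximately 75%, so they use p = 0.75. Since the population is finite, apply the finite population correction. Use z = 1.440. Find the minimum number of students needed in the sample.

90

Unadjusted: n₀ = 1.440² × 0.75 × 0.25 / 0.063² ≈ 97.96, so n₀ = 98.
Finite population correction with N = 983: n = n₀ / (1 + (n₀−1)/N) = 98 / (1 + 97/983) = 98 / 1.0987 ≈ 89.20.
Rounding up, n = 90.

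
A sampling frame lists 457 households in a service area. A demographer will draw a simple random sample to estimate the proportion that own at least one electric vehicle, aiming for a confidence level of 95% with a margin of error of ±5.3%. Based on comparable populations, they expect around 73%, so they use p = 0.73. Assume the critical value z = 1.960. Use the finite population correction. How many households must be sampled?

Unadjusted: n₀ = 1.960² × 0.73 × 0.27 / 0.053² ≈ 269.55, so n₀ = 270.
Finite population correction with N = 457: n = n₀ / (1 + (n₀−1)/N) = 270 / (1 + 269/457) = 270 / 1.5886 ≈ 169.96.
Rounding up, n = 170.

170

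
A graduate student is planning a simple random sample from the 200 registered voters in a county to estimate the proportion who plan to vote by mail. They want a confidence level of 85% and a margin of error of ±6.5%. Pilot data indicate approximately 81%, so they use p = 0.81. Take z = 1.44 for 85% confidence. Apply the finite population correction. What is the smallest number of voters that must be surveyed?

Unadjusted: n₀ = 1.44² × 0.81 × 0.19 / 0.065² ≈ 75.53, so n₀ = 76.
Finite population correction with N = 200: n = n₀ / (1 + (n₀−1)/N) = 76 / (1 + 75/200) = 76 / 1.3750 ≈ 55.27.
Rounding up, n = 56.

56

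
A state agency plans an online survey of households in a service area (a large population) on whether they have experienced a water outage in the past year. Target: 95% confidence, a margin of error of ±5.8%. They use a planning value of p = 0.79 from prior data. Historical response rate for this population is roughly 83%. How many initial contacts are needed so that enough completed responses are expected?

For 95% confidence, z = 1.960.
Completed interviews needed: n₀ = 1.960² × 0.1659 / 0.058² ≈ 189.45 → 190.
At an 83% response rate, contacts needed = 190 / 0.83 ≈ 228.92 → 229.

229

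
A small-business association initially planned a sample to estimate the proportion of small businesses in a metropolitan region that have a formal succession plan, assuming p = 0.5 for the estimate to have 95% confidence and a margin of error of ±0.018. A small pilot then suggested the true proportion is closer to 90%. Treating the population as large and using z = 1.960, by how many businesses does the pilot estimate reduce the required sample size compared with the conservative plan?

Conservative (p = 0.5): n = 1.960² × 0.25 / 0.018² ≈ 2964.20 → 2965.
Using p = 0.90: p(1−p) = 0.0900, so n = 1.960² × 0.0900 / 0.018² ≈ 1067.11 → 1068.
Reduction: 2965 − 1068 = 1897.

1897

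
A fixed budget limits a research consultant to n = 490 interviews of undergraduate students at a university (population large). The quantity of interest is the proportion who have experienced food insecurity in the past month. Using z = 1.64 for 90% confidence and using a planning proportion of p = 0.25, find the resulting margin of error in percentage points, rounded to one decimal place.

SE(p̂) = √[p(1−p)/n] = √[0.1875/490] = 0.01956.
E = z × SE = 1.64 × 0.01956 = 0.03208, or 3.2 percentage points.

3.2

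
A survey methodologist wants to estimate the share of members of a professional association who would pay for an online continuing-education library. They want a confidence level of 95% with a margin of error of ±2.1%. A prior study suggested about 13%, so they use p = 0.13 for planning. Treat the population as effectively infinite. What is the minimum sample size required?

986

For 95% confidence, z = 1.960.
With p = 0.13, p(1−p) = 0.1131.
n = z²·p(1−p)/E² = 1.960² × 0.1131 / 0.021² = 3.8416 × 0.1131 / 0.000441 ≈ 985.23.
Rounding up gives n = 986.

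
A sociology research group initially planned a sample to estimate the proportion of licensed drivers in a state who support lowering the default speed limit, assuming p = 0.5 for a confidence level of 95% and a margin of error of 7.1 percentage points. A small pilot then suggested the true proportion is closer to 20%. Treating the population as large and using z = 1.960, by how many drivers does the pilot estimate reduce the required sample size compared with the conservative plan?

Conservative (p = 0.5): n = 1.960² × 0.25 / 0.071² ≈ 190.52 → 191.
Using p = 0.20: p(1−p) = 0.1600, so n = 1.960² × 0.1600 / 0.071² ≈ 121.93 → 122.
Reduction: 191 − 122 = 69.

69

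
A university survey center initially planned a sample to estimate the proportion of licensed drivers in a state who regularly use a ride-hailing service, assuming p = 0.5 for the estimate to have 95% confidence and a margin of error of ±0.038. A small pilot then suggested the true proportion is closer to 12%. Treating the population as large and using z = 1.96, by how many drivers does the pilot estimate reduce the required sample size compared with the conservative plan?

Conservative (p = 0.5): n = 1.96² × 0.25 / 0.038² ≈ 665.10 → 666.
Using p = 0.12: p(1−p) = 0.1056, so n = 1.96² × 0.1056 / 0.038² ≈ 280.94 → 281.
Reduction: 666 − 281 = 385.

385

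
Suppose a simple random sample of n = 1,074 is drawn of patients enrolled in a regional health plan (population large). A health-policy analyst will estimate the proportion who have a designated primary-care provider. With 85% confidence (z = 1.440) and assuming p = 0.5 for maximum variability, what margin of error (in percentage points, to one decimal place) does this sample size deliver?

2.2

SE(p̂) = √[p(1−p)/n] = √[0.2500/1074] = 0.01526.
E = z × SE = 1.440 × 0.01526 = 0.02197, or 2.2 percentage points.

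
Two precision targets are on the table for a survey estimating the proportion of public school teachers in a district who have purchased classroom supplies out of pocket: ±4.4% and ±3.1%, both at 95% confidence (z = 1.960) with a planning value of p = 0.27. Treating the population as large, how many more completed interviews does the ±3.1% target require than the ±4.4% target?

396

At ±4.4%: n = 1.960² × 0.1971 / 0.044² ≈ 391.11 → 392.
At ±3.1%: n = 1.960² × 0.1971 / 0.031² ≈ 787.91 → 788.
Additional respondents: 788 − 392 = 396.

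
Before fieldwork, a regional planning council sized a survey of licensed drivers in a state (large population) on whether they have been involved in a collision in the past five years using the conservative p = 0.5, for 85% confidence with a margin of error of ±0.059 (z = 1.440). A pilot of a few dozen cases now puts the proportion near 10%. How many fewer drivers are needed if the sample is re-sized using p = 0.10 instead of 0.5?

95

Conservative (p = 0.5): n = 1.440² × 0.25 / 0.059² ≈ 148.92 → 149.
Using p = 0.10: p(1−p) = 0.0900, so n = 1.440² × 0.0900 / 0.059² ≈ 53.61 → 54.
Reduction: 149 − 54 = 95.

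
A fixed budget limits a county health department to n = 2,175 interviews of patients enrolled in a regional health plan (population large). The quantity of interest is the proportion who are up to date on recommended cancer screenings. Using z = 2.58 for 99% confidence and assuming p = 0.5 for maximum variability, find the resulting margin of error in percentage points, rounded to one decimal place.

SE(p̂) = √[p(1−p)/n] = √[0.2500/2175] = 0.01072.
E = z × SE = 2.58 × 0.01072 = 0.02766, or 2.8 percentage points.

2.8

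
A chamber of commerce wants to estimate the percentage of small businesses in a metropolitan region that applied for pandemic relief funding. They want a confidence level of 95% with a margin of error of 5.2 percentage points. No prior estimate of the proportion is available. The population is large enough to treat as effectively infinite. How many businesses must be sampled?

356

For 95% confidence, z = 1.960.
With no prior estimate, use p = 0.5, giving p(1−p) = 0.25.
n = z²·p(1−p)/E² = 1.960² × 0.2500 / 0.052² = 3.8416 × 0.2500 / 0.002704 ≈ 355.18.
Rounding up gives n = 356.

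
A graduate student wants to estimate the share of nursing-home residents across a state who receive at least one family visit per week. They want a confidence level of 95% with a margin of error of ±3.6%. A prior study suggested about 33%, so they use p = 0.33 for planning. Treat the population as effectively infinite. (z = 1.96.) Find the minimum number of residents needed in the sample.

656

With p = 0.33, p(1−p) = 0.2211.
n = z²·p(1−p)/E² = 1.96² × 0.2211 / 0.036² = 3.8416 × 0.2211 / 0.001296 ≈ 655.38.
Rounding up gives n = 656.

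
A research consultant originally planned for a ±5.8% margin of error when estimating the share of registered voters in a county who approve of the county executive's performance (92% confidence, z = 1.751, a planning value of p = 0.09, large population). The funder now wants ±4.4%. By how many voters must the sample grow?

55

At ±5.8%: n = 1.751² × 0.0819 / 0.058² ≈ 74.64 → 75.
At ±4.4%: n = 1.751² × 0.0819 / 0.044² ≈ 129.70 → 130.
Additional respondents: 130 − 75 = 55.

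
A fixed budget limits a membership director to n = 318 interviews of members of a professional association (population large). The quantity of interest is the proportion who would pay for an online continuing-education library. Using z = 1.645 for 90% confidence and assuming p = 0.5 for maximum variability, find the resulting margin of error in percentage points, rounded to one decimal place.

4.6

SE(p̂) = √[p(1−p)/n] = √[0.2500/318] = 0.02804.
E = z × SE = 1.645 × 0.02804 = 0.04612, or 4.6 percentage points.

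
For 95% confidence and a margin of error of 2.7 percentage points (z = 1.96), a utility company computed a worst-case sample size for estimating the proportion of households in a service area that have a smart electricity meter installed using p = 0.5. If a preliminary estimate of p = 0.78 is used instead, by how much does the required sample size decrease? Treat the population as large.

Conservative (p = 0.5): n = 1.96² × 0.25 / 0.027² ≈ 1317.42 → 1318.
Using p = 0.78: p(1−p) = 0.1716, so n = 1.96² × 0.1716 / 0.027² ≈ 904.28 → 905.
Reduction: 1318 − 905 = 413.

413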